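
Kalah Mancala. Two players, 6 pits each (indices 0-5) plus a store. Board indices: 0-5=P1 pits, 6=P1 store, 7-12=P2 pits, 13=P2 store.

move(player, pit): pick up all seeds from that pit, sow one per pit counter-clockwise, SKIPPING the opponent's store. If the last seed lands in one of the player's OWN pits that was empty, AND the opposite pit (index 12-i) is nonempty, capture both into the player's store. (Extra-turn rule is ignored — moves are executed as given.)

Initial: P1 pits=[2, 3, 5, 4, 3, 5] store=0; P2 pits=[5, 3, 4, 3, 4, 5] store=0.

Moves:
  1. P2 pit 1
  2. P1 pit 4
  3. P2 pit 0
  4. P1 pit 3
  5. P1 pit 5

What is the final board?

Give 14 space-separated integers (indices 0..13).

Answer: 2 3 5 0 1 0 3 2 2 7 6 7 7 1

Derivation:
Move 1: P2 pit1 -> P1=[2,3,5,4,3,5](0) P2=[5,0,5,4,5,5](0)
Move 2: P1 pit4 -> P1=[2,3,5,4,0,6](1) P2=[6,0,5,4,5,5](0)
Move 3: P2 pit0 -> P1=[2,3,5,4,0,6](1) P2=[0,1,6,5,6,6](1)
Move 4: P1 pit3 -> P1=[2,3,5,0,1,7](2) P2=[1,1,6,5,6,6](1)
Move 5: P1 pit5 -> P1=[2,3,5,0,1,0](3) P2=[2,2,7,6,7,7](1)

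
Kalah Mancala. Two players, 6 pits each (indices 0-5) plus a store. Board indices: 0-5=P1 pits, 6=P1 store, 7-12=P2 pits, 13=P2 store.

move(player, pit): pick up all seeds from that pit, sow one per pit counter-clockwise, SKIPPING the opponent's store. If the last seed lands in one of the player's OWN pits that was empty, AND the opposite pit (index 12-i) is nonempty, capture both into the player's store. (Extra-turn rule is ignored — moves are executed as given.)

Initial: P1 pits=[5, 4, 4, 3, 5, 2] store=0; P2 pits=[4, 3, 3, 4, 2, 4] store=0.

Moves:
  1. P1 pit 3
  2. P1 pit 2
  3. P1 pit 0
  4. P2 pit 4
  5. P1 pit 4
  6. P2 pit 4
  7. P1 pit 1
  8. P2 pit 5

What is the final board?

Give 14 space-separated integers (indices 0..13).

Answer: 1 1 3 4 2 8 4 5 4 4 5 0 0 2

Derivation:
Move 1: P1 pit3 -> P1=[5,4,4,0,6,3](1) P2=[4,3,3,4,2,4](0)
Move 2: P1 pit2 -> P1=[5,4,0,1,7,4](2) P2=[4,3,3,4,2,4](0)
Move 3: P1 pit0 -> P1=[0,5,1,2,8,5](2) P2=[4,3,3,4,2,4](0)
Move 4: P2 pit4 -> P1=[0,5,1,2,8,5](2) P2=[4,3,3,4,0,5](1)
Move 5: P1 pit4 -> P1=[0,5,1,2,0,6](3) P2=[5,4,4,5,1,6](1)
Move 6: P2 pit4 -> P1=[0,5,1,2,0,6](3) P2=[5,4,4,5,0,7](1)
Move 7: P1 pit1 -> P1=[0,0,2,3,1,7](4) P2=[5,4,4,5,0,7](1)
Move 8: P2 pit5 -> P1=[1,1,3,4,2,8](4) P2=[5,4,4,5,0,0](2)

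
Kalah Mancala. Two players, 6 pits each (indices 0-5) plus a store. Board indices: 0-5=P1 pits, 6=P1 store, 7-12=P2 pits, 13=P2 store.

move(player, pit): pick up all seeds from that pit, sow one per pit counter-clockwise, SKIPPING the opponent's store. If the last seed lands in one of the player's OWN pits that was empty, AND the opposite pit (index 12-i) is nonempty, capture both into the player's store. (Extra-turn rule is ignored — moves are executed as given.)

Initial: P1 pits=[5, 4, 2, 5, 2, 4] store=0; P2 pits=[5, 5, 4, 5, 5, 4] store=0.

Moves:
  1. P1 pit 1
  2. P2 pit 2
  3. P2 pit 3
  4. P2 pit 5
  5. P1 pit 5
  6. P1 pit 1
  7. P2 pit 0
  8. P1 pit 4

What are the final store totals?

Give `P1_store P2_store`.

Answer: 2 4

Derivation:
Move 1: P1 pit1 -> P1=[5,0,3,6,3,5](0) P2=[5,5,4,5,5,4](0)
Move 2: P2 pit2 -> P1=[5,0,3,6,3,5](0) P2=[5,5,0,6,6,5](1)
Move 3: P2 pit3 -> P1=[6,1,4,6,3,5](0) P2=[5,5,0,0,7,6](2)
Move 4: P2 pit5 -> P1=[7,2,5,7,4,5](0) P2=[5,5,0,0,7,0](3)
Move 5: P1 pit5 -> P1=[7,2,5,7,4,0](1) P2=[6,6,1,1,7,0](3)
Move 6: P1 pit1 -> P1=[7,0,6,8,4,0](1) P2=[6,6,1,1,7,0](3)
Move 7: P2 pit0 -> P1=[7,0,6,8,4,0](1) P2=[0,7,2,2,8,1](4)
Move 8: P1 pit4 -> P1=[7,0,6,8,0,1](2) P2=[1,8,2,2,8,1](4)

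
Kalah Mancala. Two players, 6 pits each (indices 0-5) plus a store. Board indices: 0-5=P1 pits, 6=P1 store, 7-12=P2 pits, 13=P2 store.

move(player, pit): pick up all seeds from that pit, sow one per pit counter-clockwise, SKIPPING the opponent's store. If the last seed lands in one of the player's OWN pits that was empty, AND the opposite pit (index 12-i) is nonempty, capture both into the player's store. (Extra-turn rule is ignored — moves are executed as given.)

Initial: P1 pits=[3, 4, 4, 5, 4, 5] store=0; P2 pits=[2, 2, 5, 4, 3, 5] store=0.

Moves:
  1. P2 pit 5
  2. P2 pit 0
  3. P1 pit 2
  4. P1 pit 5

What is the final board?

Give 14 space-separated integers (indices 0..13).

Answer: 4 5 0 7 5 0 2 2 4 7 5 4 0 1

Derivation:
Move 1: P2 pit5 -> P1=[4,5,5,6,4,5](0) P2=[2,2,5,4,3,0](1)
Move 2: P2 pit0 -> P1=[4,5,5,6,4,5](0) P2=[0,3,6,4,3,0](1)
Move 3: P1 pit2 -> P1=[4,5,0,7,5,6](1) P2=[1,3,6,4,3,0](1)
Move 4: P1 pit5 -> P1=[4,5,0,7,5,0](2) P2=[2,4,7,5,4,0](1)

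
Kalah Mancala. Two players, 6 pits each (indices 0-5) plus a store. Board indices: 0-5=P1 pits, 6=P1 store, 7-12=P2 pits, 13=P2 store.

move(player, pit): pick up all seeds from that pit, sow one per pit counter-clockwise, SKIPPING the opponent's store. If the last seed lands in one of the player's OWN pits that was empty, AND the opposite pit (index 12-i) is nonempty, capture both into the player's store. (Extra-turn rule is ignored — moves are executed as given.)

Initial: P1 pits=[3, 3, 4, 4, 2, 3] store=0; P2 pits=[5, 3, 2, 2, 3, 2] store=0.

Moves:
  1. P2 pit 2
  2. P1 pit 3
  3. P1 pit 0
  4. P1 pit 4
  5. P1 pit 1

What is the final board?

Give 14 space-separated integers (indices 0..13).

Answer: 0 0 6 2 1 6 2 7 3 0 3 4 2 0

Derivation:
Move 1: P2 pit2 -> P1=[3,3,4,4,2,3](0) P2=[5,3,0,3,4,2](0)
Move 2: P1 pit3 -> P1=[3,3,4,0,3,4](1) P2=[6,3,0,3,4,2](0)
Move 3: P1 pit0 -> P1=[0,4,5,1,3,4](1) P2=[6,3,0,3,4,2](0)
Move 4: P1 pit4 -> P1=[0,4,5,1,0,5](2) P2=[7,3,0,3,4,2](0)
Move 5: P1 pit1 -> P1=[0,0,6,2,1,6](2) P2=[7,3,0,3,4,2](0)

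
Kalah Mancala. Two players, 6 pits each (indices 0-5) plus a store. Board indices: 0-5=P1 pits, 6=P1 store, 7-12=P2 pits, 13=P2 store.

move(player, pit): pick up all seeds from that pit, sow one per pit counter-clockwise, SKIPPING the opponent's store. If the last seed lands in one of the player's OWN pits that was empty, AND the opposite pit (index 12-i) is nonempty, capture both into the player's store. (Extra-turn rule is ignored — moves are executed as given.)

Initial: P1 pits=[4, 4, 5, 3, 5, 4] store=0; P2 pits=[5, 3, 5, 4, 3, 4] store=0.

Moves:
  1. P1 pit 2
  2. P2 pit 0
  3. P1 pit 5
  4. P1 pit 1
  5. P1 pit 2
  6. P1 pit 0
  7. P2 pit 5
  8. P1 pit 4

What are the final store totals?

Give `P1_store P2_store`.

Answer: 5 2

Derivation:
Move 1: P1 pit2 -> P1=[4,4,0,4,6,5](1) P2=[6,3,5,4,3,4](0)
Move 2: P2 pit0 -> P1=[4,4,0,4,6,5](1) P2=[0,4,6,5,4,5](1)
Move 3: P1 pit5 -> P1=[4,4,0,4,6,0](2) P2=[1,5,7,6,4,5](1)
Move 4: P1 pit1 -> P1=[4,0,1,5,7,0](4) P2=[0,5,7,6,4,5](1)
Move 5: P1 pit2 -> P1=[4,0,0,6,7,0](4) P2=[0,5,7,6,4,5](1)
Move 6: P1 pit0 -> P1=[0,1,1,7,8,0](4) P2=[0,5,7,6,4,5](1)
Move 7: P2 pit5 -> P1=[1,2,2,8,8,0](4) P2=[0,5,7,6,4,0](2)
Move 8: P1 pit4 -> P1=[1,2,2,8,0,1](5) P2=[1,6,8,7,5,1](2)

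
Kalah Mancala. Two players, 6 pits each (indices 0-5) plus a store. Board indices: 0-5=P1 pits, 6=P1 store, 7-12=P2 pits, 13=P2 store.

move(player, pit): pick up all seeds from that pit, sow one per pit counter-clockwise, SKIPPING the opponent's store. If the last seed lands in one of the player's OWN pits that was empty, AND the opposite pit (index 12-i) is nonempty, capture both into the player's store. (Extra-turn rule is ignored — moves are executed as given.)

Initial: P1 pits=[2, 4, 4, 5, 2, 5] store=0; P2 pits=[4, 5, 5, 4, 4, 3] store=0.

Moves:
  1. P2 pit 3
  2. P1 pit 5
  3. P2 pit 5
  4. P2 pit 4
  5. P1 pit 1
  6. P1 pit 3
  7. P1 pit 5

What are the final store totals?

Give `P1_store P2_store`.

Move 1: P2 pit3 -> P1=[3,4,4,5,2,5](0) P2=[4,5,5,0,5,4](1)
Move 2: P1 pit5 -> P1=[3,4,4,5,2,0](1) P2=[5,6,6,1,5,4](1)
Move 3: P2 pit5 -> P1=[4,5,5,5,2,0](1) P2=[5,6,6,1,5,0](2)
Move 4: P2 pit4 -> P1=[5,6,6,5,2,0](1) P2=[5,6,6,1,0,1](3)
Move 5: P1 pit1 -> P1=[5,0,7,6,3,1](2) P2=[6,6,6,1,0,1](3)
Move 6: P1 pit3 -> P1=[5,0,7,0,4,2](3) P2=[7,7,7,1,0,1](3)
Move 7: P1 pit5 -> P1=[5,0,7,0,4,0](4) P2=[8,7,7,1,0,1](3)

Answer: 4 3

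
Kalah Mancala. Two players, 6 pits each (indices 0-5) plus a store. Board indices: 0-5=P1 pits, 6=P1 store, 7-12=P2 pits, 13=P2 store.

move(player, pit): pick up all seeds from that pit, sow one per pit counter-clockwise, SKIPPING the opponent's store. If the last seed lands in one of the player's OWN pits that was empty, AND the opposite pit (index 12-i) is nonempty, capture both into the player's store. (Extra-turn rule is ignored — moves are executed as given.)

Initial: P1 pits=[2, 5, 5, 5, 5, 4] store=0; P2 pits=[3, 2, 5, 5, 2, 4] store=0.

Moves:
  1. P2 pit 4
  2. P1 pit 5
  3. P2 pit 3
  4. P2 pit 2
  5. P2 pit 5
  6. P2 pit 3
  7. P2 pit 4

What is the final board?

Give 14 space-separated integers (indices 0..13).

Move 1: P2 pit4 -> P1=[2,5,5,5,5,4](0) P2=[3,2,5,5,0,5](1)
Move 2: P1 pit5 -> P1=[2,5,5,5,5,0](1) P2=[4,3,6,5,0,5](1)
Move 3: P2 pit3 -> P1=[3,6,5,5,5,0](1) P2=[4,3,6,0,1,6](2)
Move 4: P2 pit2 -> P1=[4,7,5,5,5,0](1) P2=[4,3,0,1,2,7](3)
Move 5: P2 pit5 -> P1=[5,8,6,6,6,1](1) P2=[4,3,0,1,2,0](4)
Move 6: P2 pit3 -> P1=[5,8,6,6,6,1](1) P2=[4,3,0,0,3,0](4)
Move 7: P2 pit4 -> P1=[6,8,6,6,6,1](1) P2=[4,3,0,0,0,1](5)

Answer: 6 8 6 6 6 1 1 4 3 0 0 0 1 5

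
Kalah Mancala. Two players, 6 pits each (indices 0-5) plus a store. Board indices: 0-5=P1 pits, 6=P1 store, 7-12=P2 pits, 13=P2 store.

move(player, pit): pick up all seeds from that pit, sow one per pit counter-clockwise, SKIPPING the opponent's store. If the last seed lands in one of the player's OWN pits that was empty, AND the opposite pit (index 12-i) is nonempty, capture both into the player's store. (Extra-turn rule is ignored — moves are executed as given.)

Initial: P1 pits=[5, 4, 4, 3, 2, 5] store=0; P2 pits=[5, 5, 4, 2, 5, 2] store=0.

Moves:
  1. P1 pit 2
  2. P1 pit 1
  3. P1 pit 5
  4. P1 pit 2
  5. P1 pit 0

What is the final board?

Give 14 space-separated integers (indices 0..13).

Move 1: P1 pit2 -> P1=[5,4,0,4,3,6](1) P2=[5,5,4,2,5,2](0)
Move 2: P1 pit1 -> P1=[5,0,1,5,4,7](1) P2=[5,5,4,2,5,2](0)
Move 3: P1 pit5 -> P1=[5,0,1,5,4,0](2) P2=[6,6,5,3,6,3](0)
Move 4: P1 pit2 -> P1=[5,0,0,6,4,0](2) P2=[6,6,5,3,6,3](0)
Move 5: P1 pit0 -> P1=[0,1,1,7,5,0](9) P2=[0,6,5,3,6,3](0)

Answer: 0 1 1 7 5 0 9 0 6 5 3 6 3 0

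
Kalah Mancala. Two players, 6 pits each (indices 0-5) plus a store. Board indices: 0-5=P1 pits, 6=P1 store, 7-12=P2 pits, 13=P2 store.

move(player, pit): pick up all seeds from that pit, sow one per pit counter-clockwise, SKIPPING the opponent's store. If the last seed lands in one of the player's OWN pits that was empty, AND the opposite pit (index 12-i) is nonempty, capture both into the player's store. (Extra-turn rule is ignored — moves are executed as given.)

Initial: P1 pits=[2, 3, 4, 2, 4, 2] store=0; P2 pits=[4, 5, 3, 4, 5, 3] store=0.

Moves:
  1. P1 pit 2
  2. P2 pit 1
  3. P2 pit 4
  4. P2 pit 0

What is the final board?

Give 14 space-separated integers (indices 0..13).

Answer: 3 0 1 4 5 3 1 0 1 5 6 0 5 7

Derivation:
Move 1: P1 pit2 -> P1=[2,3,0,3,5,3](1) P2=[4,5,3,4,5,3](0)
Move 2: P2 pit1 -> P1=[2,3,0,3,5,3](1) P2=[4,0,4,5,6,4](1)
Move 3: P2 pit4 -> P1=[3,4,1,4,5,3](1) P2=[4,0,4,5,0,5](2)
Move 4: P2 pit0 -> P1=[3,0,1,4,5,3](1) P2=[0,1,5,6,0,5](7)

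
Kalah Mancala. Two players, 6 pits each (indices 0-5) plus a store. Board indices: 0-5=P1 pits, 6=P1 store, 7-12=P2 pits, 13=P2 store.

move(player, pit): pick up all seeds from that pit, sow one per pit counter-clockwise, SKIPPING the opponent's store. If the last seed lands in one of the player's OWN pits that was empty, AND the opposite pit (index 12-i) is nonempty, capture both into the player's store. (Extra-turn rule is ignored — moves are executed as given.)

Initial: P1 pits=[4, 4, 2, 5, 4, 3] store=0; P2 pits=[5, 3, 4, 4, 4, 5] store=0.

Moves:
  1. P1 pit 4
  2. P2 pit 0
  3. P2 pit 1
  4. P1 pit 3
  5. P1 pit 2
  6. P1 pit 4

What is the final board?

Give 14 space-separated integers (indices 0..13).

Answer: 4 4 0 1 0 6 3 1 1 6 6 6 7 2

Derivation:
Move 1: P1 pit4 -> P1=[4,4,2,5,0,4](1) P2=[6,4,4,4,4,5](0)
Move 2: P2 pit0 -> P1=[4,4,2,5,0,4](1) P2=[0,5,5,5,5,6](1)
Move 3: P2 pit1 -> P1=[4,4,2,5,0,4](1) P2=[0,0,6,6,6,7](2)
Move 4: P1 pit3 -> P1=[4,4,2,0,1,5](2) P2=[1,1,6,6,6,7](2)
Move 5: P1 pit2 -> P1=[4,4,0,1,2,5](2) P2=[1,1,6,6,6,7](2)
Move 6: P1 pit4 -> P1=[4,4,0,1,0,6](3) P2=[1,1,6,6,6,7](2)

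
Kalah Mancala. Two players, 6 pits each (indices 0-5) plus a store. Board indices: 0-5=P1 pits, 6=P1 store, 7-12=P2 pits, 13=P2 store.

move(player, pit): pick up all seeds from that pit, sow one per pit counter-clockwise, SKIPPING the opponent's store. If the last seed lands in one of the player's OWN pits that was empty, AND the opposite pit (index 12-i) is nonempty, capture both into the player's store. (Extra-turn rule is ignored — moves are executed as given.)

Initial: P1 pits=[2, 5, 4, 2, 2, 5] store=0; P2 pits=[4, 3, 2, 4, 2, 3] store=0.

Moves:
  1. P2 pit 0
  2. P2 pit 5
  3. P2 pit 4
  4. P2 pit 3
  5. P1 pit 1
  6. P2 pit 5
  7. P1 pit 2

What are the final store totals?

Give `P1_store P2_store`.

Answer: 2 4

Derivation:
Move 1: P2 pit0 -> P1=[2,5,4,2,2,5](0) P2=[0,4,3,5,3,3](0)
Move 2: P2 pit5 -> P1=[3,6,4,2,2,5](0) P2=[0,4,3,5,3,0](1)
Move 3: P2 pit4 -> P1=[4,6,4,2,2,5](0) P2=[0,4,3,5,0,1](2)
Move 4: P2 pit3 -> P1=[5,7,4,2,2,5](0) P2=[0,4,3,0,1,2](3)
Move 5: P1 pit1 -> P1=[5,0,5,3,3,6](1) P2=[1,5,3,0,1,2](3)
Move 6: P2 pit5 -> P1=[6,0,5,3,3,6](1) P2=[1,5,3,0,1,0](4)
Move 7: P1 pit2 -> P1=[6,0,0,4,4,7](2) P2=[2,5,3,0,1,0](4)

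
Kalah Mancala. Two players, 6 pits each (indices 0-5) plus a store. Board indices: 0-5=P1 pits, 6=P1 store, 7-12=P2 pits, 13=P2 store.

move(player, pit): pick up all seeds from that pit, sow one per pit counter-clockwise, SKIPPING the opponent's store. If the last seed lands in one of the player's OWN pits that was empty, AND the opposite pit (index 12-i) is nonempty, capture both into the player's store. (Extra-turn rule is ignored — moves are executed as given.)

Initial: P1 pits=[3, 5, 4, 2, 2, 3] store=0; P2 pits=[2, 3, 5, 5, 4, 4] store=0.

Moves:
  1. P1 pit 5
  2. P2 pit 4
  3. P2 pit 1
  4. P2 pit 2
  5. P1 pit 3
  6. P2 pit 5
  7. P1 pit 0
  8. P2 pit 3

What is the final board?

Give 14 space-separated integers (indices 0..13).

Answer: 1 10 7 3 5 2 6 0 0 0 0 3 1 4

Derivation:
Move 1: P1 pit5 -> P1=[3,5,4,2,2,0](1) P2=[3,4,5,5,4,4](0)
Move 2: P2 pit4 -> P1=[4,6,4,2,2,0](1) P2=[3,4,5,5,0,5](1)
Move 3: P2 pit1 -> P1=[4,6,4,2,2,0](1) P2=[3,0,6,6,1,6](1)
Move 4: P2 pit2 -> P1=[5,7,4,2,2,0](1) P2=[3,0,0,7,2,7](2)
Move 5: P1 pit3 -> P1=[5,7,4,0,3,0](5) P2=[0,0,0,7,2,7](2)
Move 6: P2 pit5 -> P1=[6,8,5,1,4,1](5) P2=[0,0,0,7,2,0](3)
Move 7: P1 pit0 -> P1=[0,9,6,2,5,2](6) P2=[0,0,0,7,2,0](3)
Move 8: P2 pit3 -> P1=[1,10,7,3,5,2](6) P2=[0,0,0,0,3,1](4)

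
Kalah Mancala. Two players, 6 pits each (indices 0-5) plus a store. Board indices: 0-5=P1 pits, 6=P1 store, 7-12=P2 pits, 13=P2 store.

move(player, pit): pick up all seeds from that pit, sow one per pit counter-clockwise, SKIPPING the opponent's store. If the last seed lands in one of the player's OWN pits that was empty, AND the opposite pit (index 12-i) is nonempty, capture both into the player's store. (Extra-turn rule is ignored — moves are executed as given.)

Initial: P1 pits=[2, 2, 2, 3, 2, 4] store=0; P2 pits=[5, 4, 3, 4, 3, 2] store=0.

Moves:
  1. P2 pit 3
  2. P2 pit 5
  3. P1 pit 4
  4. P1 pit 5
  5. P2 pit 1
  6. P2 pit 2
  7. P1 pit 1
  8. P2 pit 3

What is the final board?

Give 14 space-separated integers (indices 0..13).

Answer: 5 0 3 4 1 0 2 6 0 0 0 7 3 5

Derivation:
Move 1: P2 pit3 -> P1=[3,2,2,3,2,4](0) P2=[5,4,3,0,4,3](1)
Move 2: P2 pit5 -> P1=[4,3,2,3,2,4](0) P2=[5,4,3,0,4,0](2)
Move 3: P1 pit4 -> P1=[4,3,2,3,0,5](1) P2=[5,4,3,0,4,0](2)
Move 4: P1 pit5 -> P1=[4,3,2,3,0,0](2) P2=[6,5,4,1,4,0](2)
Move 5: P2 pit1 -> P1=[4,3,2,3,0,0](2) P2=[6,0,5,2,5,1](3)
Move 6: P2 pit2 -> P1=[5,3,2,3,0,0](2) P2=[6,0,0,3,6,2](4)
Move 7: P1 pit1 -> P1=[5,0,3,4,1,0](2) P2=[6,0,0,3,6,2](4)
Move 8: P2 pit3 -> P1=[5,0,3,4,1,0](2) P2=[6,0,0,0,7,3](5)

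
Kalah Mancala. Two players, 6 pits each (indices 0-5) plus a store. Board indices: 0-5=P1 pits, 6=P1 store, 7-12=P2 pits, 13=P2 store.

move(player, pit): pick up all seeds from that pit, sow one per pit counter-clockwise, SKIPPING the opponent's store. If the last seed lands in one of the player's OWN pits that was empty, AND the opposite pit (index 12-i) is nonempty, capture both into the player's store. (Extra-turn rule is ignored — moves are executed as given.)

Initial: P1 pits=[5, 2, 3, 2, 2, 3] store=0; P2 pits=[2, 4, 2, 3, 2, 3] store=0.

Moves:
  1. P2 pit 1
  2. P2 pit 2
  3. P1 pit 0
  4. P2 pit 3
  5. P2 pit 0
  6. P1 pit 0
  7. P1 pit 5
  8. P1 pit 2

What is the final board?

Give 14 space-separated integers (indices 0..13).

Answer: 0 5 0 1 4 1 2 1 2 1 0 5 6 5

Derivation:
Move 1: P2 pit1 -> P1=[5,2,3,2,2,3](0) P2=[2,0,3,4,3,4](0)
Move 2: P2 pit2 -> P1=[5,2,3,2,2,3](0) P2=[2,0,0,5,4,5](0)
Move 3: P1 pit0 -> P1=[0,3,4,3,3,4](0) P2=[2,0,0,5,4,5](0)
Move 4: P2 pit3 -> P1=[1,4,4,3,3,4](0) P2=[2,0,0,0,5,6](1)
Move 5: P2 pit0 -> P1=[1,4,4,0,3,4](0) P2=[0,1,0,0,5,6](5)
Move 6: P1 pit0 -> P1=[0,5,4,0,3,4](0) P2=[0,1,0,0,5,6](5)
Move 7: P1 pit5 -> P1=[0,5,4,0,3,0](1) P2=[1,2,1,0,5,6](5)
Move 8: P1 pit2 -> P1=[0,5,0,1,4,1](2) P2=[1,2,1,0,5,6](5)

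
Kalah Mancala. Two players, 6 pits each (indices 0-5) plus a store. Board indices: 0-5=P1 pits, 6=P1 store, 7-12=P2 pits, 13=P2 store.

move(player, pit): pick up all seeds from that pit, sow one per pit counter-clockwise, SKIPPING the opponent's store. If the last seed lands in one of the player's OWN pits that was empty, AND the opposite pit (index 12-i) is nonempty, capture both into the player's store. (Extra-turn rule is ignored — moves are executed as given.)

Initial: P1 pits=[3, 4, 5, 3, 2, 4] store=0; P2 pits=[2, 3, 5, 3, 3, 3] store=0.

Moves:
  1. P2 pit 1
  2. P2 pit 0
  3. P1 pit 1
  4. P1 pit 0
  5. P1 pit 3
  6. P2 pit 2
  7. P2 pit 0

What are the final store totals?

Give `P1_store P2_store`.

Answer: 1 1

Derivation:
Move 1: P2 pit1 -> P1=[3,4,5,3,2,4](0) P2=[2,0,6,4,4,3](0)
Move 2: P2 pit0 -> P1=[3,4,5,3,2,4](0) P2=[0,1,7,4,4,3](0)
Move 3: P1 pit1 -> P1=[3,0,6,4,3,5](0) P2=[0,1,7,4,4,3](0)
Move 4: P1 pit0 -> P1=[0,1,7,5,3,5](0) P2=[0,1,7,4,4,3](0)
Move 5: P1 pit3 -> P1=[0,1,7,0,4,6](1) P2=[1,2,7,4,4,3](0)
Move 6: P2 pit2 -> P1=[1,2,8,0,4,6](1) P2=[1,2,0,5,5,4](1)
Move 7: P2 pit0 -> P1=[1,2,8,0,4,6](1) P2=[0,3,0,5,5,4](1)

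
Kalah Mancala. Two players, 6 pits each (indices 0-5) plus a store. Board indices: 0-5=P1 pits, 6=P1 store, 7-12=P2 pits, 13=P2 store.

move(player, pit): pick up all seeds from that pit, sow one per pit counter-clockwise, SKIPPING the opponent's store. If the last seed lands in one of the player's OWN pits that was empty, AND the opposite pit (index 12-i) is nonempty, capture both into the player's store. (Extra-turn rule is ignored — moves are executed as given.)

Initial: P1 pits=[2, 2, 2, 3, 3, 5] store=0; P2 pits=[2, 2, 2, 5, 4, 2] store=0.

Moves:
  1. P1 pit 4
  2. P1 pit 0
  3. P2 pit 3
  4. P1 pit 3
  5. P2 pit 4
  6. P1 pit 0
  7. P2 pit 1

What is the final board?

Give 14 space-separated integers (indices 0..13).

Answer: 0 6 0 0 1 7 2 3 0 3 0 0 4 8

Derivation:
Move 1: P1 pit4 -> P1=[2,2,2,3,0,6](1) P2=[3,2,2,5,4,2](0)
Move 2: P1 pit0 -> P1=[0,3,3,3,0,6](1) P2=[3,2,2,5,4,2](0)
Move 3: P2 pit3 -> P1=[1,4,3,3,0,6](1) P2=[3,2,2,0,5,3](1)
Move 4: P1 pit3 -> P1=[1,4,3,0,1,7](2) P2=[3,2,2,0,5,3](1)
Move 5: P2 pit4 -> P1=[2,5,4,0,1,7](2) P2=[3,2,2,0,0,4](2)
Move 6: P1 pit0 -> P1=[0,6,5,0,1,7](2) P2=[3,2,2,0,0,4](2)
Move 7: P2 pit1 -> P1=[0,6,0,0,1,7](2) P2=[3,0,3,0,0,4](8)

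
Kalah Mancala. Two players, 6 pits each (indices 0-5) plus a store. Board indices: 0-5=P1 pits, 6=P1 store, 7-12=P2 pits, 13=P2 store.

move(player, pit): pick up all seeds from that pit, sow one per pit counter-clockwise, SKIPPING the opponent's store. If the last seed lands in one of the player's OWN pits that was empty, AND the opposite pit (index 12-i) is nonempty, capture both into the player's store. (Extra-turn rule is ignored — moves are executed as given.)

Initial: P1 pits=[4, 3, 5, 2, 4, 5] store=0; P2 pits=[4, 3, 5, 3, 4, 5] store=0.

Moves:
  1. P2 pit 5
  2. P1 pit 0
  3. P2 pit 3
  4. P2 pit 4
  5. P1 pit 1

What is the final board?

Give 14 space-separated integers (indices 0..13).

Answer: 1 0 9 5 6 7 1 5 3 5 0 0 2 3

Derivation:
Move 1: P2 pit5 -> P1=[5,4,6,3,4,5](0) P2=[4,3,5,3,4,0](1)
Move 2: P1 pit0 -> P1=[0,5,7,4,5,6](0) P2=[4,3,5,3,4,0](1)
Move 3: P2 pit3 -> P1=[0,5,7,4,5,6](0) P2=[4,3,5,0,5,1](2)
Move 4: P2 pit4 -> P1=[1,6,8,4,5,6](0) P2=[4,3,5,0,0,2](3)
Move 5: P1 pit1 -> P1=[1,0,9,5,6,7](1) P2=[5,3,5,0,0,2](3)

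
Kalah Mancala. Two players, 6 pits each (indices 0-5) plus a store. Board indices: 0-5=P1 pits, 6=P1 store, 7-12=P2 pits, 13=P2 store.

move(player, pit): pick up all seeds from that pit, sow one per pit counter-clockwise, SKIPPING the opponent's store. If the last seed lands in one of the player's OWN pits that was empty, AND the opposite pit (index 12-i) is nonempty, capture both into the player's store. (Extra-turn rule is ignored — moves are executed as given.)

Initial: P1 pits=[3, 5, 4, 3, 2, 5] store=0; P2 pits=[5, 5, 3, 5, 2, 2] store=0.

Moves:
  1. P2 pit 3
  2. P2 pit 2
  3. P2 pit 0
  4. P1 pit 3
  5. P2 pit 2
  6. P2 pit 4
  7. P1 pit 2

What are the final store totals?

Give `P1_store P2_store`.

Answer: 2 2

Derivation:
Move 1: P2 pit3 -> P1=[4,6,4,3,2,5](0) P2=[5,5,3,0,3,3](1)
Move 2: P2 pit2 -> P1=[4,6,4,3,2,5](0) P2=[5,5,0,1,4,4](1)
Move 3: P2 pit0 -> P1=[4,6,4,3,2,5](0) P2=[0,6,1,2,5,5](1)
Move 4: P1 pit3 -> P1=[4,6,4,0,3,6](1) P2=[0,6,1,2,5,5](1)
Move 5: P2 pit2 -> P1=[4,6,4,0,3,6](1) P2=[0,6,0,3,5,5](1)
Move 6: P2 pit4 -> P1=[5,7,5,0,3,6](1) P2=[0,6,0,3,0,6](2)
Move 7: P1 pit2 -> P1=[5,7,0,1,4,7](2) P2=[1,6,0,3,0,6](2)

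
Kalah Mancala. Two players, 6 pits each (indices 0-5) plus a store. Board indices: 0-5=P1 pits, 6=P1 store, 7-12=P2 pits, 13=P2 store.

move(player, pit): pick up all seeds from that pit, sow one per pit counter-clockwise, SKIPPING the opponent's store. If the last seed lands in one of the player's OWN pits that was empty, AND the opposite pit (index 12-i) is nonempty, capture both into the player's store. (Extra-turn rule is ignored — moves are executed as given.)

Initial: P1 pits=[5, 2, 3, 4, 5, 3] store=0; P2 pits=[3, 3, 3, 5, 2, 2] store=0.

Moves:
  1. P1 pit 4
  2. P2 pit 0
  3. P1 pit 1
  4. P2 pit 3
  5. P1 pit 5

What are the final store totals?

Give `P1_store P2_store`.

Answer: 2 1

Derivation:
Move 1: P1 pit4 -> P1=[5,2,3,4,0,4](1) P2=[4,4,4,5,2,2](0)
Move 2: P2 pit0 -> P1=[5,2,3,4,0,4](1) P2=[0,5,5,6,3,2](0)
Move 3: P1 pit1 -> P1=[5,0,4,5,0,4](1) P2=[0,5,5,6,3,2](0)
Move 4: P2 pit3 -> P1=[6,1,5,5,0,4](1) P2=[0,5,5,0,4,3](1)
Move 5: P1 pit5 -> P1=[6,1,5,5,0,0](2) P2=[1,6,6,0,4,3](1)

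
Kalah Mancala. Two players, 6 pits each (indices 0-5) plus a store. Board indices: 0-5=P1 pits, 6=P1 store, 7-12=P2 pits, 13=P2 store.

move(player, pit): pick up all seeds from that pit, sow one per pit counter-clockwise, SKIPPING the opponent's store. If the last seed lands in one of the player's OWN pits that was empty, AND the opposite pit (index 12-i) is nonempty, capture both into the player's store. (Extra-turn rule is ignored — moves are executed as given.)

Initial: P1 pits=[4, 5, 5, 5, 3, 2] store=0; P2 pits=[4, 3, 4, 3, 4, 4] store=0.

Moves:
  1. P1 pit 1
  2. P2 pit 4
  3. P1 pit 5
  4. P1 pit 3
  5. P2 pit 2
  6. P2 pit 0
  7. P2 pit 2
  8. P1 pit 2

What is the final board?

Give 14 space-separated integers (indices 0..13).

Move 1: P1 pit1 -> P1=[4,0,6,6,4,3](1) P2=[4,3,4,3,4,4](0)
Move 2: P2 pit4 -> P1=[5,1,6,6,4,3](1) P2=[4,3,4,3,0,5](1)
Move 3: P1 pit5 -> P1=[5,1,6,6,4,0](2) P2=[5,4,4,3,0,5](1)
Move 4: P1 pit3 -> P1=[5,1,6,0,5,1](3) P2=[6,5,5,3,0,5](1)
Move 5: P2 pit2 -> P1=[6,1,6,0,5,1](3) P2=[6,5,0,4,1,6](2)
Move 6: P2 pit0 -> P1=[6,1,6,0,5,1](3) P2=[0,6,1,5,2,7](3)
Move 7: P2 pit2 -> P1=[6,1,6,0,5,1](3) P2=[0,6,0,6,2,7](3)
Move 8: P1 pit2 -> P1=[6,1,0,1,6,2](4) P2=[1,7,0,6,2,7](3)

Answer: 6 1 0 1 6 2 4 1 7 0 6 2 7 3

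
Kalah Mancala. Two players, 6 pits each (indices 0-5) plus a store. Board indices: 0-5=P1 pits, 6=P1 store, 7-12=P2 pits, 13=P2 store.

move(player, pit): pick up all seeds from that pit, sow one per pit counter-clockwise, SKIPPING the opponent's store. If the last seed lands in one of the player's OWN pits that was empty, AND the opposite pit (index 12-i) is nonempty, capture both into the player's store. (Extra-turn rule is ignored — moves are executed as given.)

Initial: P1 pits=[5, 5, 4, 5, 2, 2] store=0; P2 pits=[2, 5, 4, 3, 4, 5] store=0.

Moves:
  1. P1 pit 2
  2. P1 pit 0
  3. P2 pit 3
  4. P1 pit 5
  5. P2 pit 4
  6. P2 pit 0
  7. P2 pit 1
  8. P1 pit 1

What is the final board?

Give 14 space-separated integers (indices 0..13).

Move 1: P1 pit2 -> P1=[5,5,0,6,3,3](1) P2=[2,5,4,3,4,5](0)
Move 2: P1 pit0 -> P1=[0,6,1,7,4,4](1) P2=[2,5,4,3,4,5](0)
Move 3: P2 pit3 -> P1=[0,6,1,7,4,4](1) P2=[2,5,4,0,5,6](1)
Move 4: P1 pit5 -> P1=[0,6,1,7,4,0](2) P2=[3,6,5,0,5,6](1)
Move 5: P2 pit4 -> P1=[1,7,2,7,4,0](2) P2=[3,6,5,0,0,7](2)
Move 6: P2 pit0 -> P1=[1,7,0,7,4,0](2) P2=[0,7,6,0,0,7](5)
Move 7: P2 pit1 -> P1=[2,8,0,7,4,0](2) P2=[0,0,7,1,1,8](6)
Move 8: P1 pit1 -> P1=[2,0,1,8,5,1](3) P2=[1,1,8,1,1,8](6)

Answer: 2 0 1 8 5 1 3 1 1 8 1 1 8 6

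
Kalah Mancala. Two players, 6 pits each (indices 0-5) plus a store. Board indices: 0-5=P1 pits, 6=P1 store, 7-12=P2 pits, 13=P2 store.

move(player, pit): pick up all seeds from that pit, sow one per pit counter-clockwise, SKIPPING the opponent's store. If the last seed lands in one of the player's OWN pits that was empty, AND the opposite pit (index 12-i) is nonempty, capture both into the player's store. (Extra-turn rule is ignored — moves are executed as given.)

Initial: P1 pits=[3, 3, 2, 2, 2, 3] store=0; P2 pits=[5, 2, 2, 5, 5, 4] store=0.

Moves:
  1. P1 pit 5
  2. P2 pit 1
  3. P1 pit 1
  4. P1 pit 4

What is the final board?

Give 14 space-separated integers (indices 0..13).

Answer: 3 0 3 3 0 1 2 7 0 3 6 6 4 0

Derivation:
Move 1: P1 pit5 -> P1=[3,3,2,2,2,0](1) P2=[6,3,2,5,5,4](0)
Move 2: P2 pit1 -> P1=[3,3,2,2,2,0](1) P2=[6,0,3,6,6,4](0)
Move 3: P1 pit1 -> P1=[3,0,3,3,3,0](1) P2=[6,0,3,6,6,4](0)
Move 4: P1 pit4 -> P1=[3,0,3,3,0,1](2) P2=[7,0,3,6,6,4](0)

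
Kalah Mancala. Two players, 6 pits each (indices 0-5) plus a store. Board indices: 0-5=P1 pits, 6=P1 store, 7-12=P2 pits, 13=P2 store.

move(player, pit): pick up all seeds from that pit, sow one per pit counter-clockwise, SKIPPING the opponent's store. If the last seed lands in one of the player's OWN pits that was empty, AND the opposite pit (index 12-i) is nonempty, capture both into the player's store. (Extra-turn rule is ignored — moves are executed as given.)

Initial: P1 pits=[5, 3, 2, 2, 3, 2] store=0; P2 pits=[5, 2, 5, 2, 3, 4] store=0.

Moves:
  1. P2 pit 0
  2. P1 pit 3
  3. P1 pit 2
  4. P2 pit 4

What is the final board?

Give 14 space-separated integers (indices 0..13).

Move 1: P2 pit0 -> P1=[5,3,2,2,3,2](0) P2=[0,3,6,3,4,5](0)
Move 2: P1 pit3 -> P1=[5,3,2,0,4,3](0) P2=[0,3,6,3,4,5](0)
Move 3: P1 pit2 -> P1=[5,3,0,1,5,3](0) P2=[0,3,6,3,4,5](0)
Move 4: P2 pit4 -> P1=[6,4,0,1,5,3](0) P2=[0,3,6,3,0,6](1)

Answer: 6 4 0 1 5 3 0 0 3 6 3 0 6 1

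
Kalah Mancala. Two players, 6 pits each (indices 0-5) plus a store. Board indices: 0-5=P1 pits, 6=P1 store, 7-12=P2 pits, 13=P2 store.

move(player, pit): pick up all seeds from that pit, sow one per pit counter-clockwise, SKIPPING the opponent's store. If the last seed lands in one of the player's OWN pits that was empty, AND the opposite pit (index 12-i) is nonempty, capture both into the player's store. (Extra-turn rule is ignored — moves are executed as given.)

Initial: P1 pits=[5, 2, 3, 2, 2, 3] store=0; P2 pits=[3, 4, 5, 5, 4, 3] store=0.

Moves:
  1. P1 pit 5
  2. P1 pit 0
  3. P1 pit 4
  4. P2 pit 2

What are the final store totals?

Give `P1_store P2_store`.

Move 1: P1 pit5 -> P1=[5,2,3,2,2,0](1) P2=[4,5,5,5,4,3](0)
Move 2: P1 pit0 -> P1=[0,3,4,3,3,0](6) P2=[0,5,5,5,4,3](0)
Move 3: P1 pit4 -> P1=[0,3,4,3,0,1](7) P2=[1,5,5,5,4,3](0)
Move 4: P2 pit2 -> P1=[1,3,4,3,0,1](7) P2=[1,5,0,6,5,4](1)

Answer: 7 1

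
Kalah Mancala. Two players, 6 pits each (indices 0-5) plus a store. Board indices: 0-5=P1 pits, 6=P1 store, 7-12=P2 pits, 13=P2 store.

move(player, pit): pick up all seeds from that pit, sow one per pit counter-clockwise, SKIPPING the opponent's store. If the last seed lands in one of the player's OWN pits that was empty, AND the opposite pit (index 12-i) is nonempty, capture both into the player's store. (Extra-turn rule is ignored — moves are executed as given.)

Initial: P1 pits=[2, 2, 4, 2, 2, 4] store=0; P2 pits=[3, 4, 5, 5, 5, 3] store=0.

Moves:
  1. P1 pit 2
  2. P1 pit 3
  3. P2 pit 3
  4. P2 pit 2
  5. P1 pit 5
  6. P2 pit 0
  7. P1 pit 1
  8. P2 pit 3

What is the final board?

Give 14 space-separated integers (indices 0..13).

Answer: 4 0 1 1 5 0 3 0 6 2 0 10 6 3

Derivation:
Move 1: P1 pit2 -> P1=[2,2,0,3,3,5](1) P2=[3,4,5,5,5,3](0)
Move 2: P1 pit3 -> P1=[2,2,0,0,4,6](2) P2=[3,4,5,5,5,3](0)
Move 3: P2 pit3 -> P1=[3,3,0,0,4,6](2) P2=[3,4,5,0,6,4](1)
Move 4: P2 pit2 -> P1=[4,3,0,0,4,6](2) P2=[3,4,0,1,7,5](2)
Move 5: P1 pit5 -> P1=[4,3,0,0,4,0](3) P2=[4,5,1,2,8,5](2)
Move 6: P2 pit0 -> P1=[4,3,0,0,4,0](3) P2=[0,6,2,3,9,5](2)
Move 7: P1 pit1 -> P1=[4,0,1,1,5,0](3) P2=[0,6,2,3,9,5](2)
Move 8: P2 pit3 -> P1=[4,0,1,1,5,0](3) P2=[0,6,2,0,10,6](3)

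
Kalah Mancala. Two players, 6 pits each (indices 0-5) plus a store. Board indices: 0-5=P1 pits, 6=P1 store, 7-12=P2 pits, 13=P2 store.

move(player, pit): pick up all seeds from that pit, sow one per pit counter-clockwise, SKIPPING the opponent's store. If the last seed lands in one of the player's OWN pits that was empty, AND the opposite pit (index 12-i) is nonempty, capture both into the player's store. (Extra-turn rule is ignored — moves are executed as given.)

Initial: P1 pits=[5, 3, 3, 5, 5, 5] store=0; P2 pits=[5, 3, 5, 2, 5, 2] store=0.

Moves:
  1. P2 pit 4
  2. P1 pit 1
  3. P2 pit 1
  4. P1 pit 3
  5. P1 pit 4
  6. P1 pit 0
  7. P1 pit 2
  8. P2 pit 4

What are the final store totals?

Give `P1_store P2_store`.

Move 1: P2 pit4 -> P1=[6,4,4,5,5,5](0) P2=[5,3,5,2,0,3](1)
Move 2: P1 pit1 -> P1=[6,0,5,6,6,6](0) P2=[5,3,5,2,0,3](1)
Move 3: P2 pit1 -> P1=[6,0,5,6,6,6](0) P2=[5,0,6,3,1,3](1)
Move 4: P1 pit3 -> P1=[6,0,5,0,7,7](1) P2=[6,1,7,3,1,3](1)
Move 5: P1 pit4 -> P1=[6,0,5,0,0,8](2) P2=[7,2,8,4,2,3](1)
Move 6: P1 pit0 -> P1=[0,1,6,1,1,9](3) P2=[7,2,8,4,2,3](1)
Move 7: P1 pit2 -> P1=[0,1,0,2,2,10](4) P2=[8,3,8,4,2,3](1)
Move 8: P2 pit4 -> P1=[0,1,0,2,2,10](4) P2=[8,3,8,4,0,4](2)

Answer: 4 2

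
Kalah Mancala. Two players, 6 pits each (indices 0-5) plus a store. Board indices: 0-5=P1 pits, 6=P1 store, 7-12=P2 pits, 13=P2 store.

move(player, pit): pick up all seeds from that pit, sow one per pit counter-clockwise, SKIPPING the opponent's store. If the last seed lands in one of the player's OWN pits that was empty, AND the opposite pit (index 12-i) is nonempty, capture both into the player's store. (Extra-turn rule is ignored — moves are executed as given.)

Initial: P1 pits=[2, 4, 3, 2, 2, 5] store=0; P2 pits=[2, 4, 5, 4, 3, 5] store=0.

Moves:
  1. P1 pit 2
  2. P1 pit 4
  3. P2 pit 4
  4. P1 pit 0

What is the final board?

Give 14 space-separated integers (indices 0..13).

Move 1: P1 pit2 -> P1=[2,4,0,3,3,6](0) P2=[2,4,5,4,3,5](0)
Move 2: P1 pit4 -> P1=[2,4,0,3,0,7](1) P2=[3,4,5,4,3,5](0)
Move 3: P2 pit4 -> P1=[3,4,0,3,0,7](1) P2=[3,4,5,4,0,6](1)
Move 4: P1 pit0 -> P1=[0,5,1,4,0,7](1) P2=[3,4,5,4,0,6](1)

Answer: 0 5 1 4 0 7 1 3 4 5 4 0 6 1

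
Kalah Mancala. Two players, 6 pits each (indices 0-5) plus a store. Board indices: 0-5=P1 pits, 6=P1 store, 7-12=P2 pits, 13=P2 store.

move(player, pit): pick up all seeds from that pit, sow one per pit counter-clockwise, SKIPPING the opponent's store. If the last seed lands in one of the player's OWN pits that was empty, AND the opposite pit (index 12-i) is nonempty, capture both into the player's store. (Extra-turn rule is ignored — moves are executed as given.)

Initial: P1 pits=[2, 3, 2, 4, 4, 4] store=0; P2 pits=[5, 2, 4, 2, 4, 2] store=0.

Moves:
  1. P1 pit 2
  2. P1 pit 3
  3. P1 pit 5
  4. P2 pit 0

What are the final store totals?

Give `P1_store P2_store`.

Move 1: P1 pit2 -> P1=[2,3,0,5,5,4](0) P2=[5,2,4,2,4,2](0)
Move 2: P1 pit3 -> P1=[2,3,0,0,6,5](1) P2=[6,3,4,2,4,2](0)
Move 3: P1 pit5 -> P1=[2,3,0,0,6,0](2) P2=[7,4,5,3,4,2](0)
Move 4: P2 pit0 -> P1=[3,3,0,0,6,0](2) P2=[0,5,6,4,5,3](1)

Answer: 2 1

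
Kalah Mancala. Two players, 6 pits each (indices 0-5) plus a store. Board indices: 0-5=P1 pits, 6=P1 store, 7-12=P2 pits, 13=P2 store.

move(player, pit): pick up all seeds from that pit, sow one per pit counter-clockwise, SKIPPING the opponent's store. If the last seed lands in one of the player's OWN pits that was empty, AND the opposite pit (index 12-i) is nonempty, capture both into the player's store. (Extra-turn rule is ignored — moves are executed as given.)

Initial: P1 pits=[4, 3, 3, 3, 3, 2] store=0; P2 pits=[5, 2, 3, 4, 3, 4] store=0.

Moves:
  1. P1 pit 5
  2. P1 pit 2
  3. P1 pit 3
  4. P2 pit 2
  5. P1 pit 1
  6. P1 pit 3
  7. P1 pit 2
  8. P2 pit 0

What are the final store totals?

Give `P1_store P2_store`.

Answer: 9 0

Derivation:
Move 1: P1 pit5 -> P1=[4,3,3,3,3,0](1) P2=[6,2,3,4,3,4](0)
Move 2: P1 pit2 -> P1=[4,3,0,4,4,0](8) P2=[0,2,3,4,3,4](0)
Move 3: P1 pit3 -> P1=[4,3,0,0,5,1](9) P2=[1,2,3,4,3,4](0)
Move 4: P2 pit2 -> P1=[4,3,0,0,5,1](9) P2=[1,2,0,5,4,5](0)
Move 5: P1 pit1 -> P1=[4,0,1,1,6,1](9) P2=[1,2,0,5,4,5](0)
Move 6: P1 pit3 -> P1=[4,0,1,0,7,1](9) P2=[1,2,0,5,4,5](0)
Move 7: P1 pit2 -> P1=[4,0,0,1,7,1](9) P2=[1,2,0,5,4,5](0)
Move 8: P2 pit0 -> P1=[4,0,0,1,7,1](9) P2=[0,3,0,5,4,5](0)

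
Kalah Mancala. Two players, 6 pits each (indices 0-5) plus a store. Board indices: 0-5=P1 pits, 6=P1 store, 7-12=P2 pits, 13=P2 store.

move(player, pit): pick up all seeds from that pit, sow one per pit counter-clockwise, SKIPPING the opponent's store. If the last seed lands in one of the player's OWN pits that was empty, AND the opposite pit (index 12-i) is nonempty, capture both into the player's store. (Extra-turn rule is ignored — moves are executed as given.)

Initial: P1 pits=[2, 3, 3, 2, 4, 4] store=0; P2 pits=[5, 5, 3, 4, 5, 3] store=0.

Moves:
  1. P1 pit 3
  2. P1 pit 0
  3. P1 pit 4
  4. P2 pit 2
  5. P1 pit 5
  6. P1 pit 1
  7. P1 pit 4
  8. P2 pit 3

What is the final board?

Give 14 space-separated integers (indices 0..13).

Answer: 1 1 6 1 0 1 10 0 7 1 0 8 5 2

Derivation:
Move 1: P1 pit3 -> P1=[2,3,3,0,5,5](0) P2=[5,5,3,4,5,3](0)
Move 2: P1 pit0 -> P1=[0,4,4,0,5,5](0) P2=[5,5,3,4,5,3](0)
Move 3: P1 pit4 -> P1=[0,4,4,0,0,6](1) P2=[6,6,4,4,5,3](0)
Move 4: P2 pit2 -> P1=[0,4,4,0,0,6](1) P2=[6,6,0,5,6,4](1)
Move 5: P1 pit5 -> P1=[0,4,4,0,0,0](2) P2=[7,7,1,6,7,4](1)
Move 6: P1 pit1 -> P1=[0,0,5,1,1,0](10) P2=[0,7,1,6,7,4](1)
Move 7: P1 pit4 -> P1=[0,0,5,1,0,1](10) P2=[0,7,1,6,7,4](1)
Move 8: P2 pit3 -> P1=[1,1,6,1,0,1](10) P2=[0,7,1,0,8,5](2)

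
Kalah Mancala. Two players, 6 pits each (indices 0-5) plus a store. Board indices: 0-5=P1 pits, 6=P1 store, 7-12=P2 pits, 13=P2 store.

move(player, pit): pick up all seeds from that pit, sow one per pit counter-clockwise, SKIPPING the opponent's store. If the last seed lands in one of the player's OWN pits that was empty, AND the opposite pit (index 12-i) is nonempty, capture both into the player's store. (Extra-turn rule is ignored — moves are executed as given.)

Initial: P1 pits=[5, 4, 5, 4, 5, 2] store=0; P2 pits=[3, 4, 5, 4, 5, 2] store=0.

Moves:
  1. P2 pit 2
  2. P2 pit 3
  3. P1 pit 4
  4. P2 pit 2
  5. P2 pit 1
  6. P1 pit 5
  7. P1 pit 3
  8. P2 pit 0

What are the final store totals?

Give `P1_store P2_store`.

Answer: 3 10

Derivation:
Move 1: P2 pit2 -> P1=[6,4,5,4,5,2](0) P2=[3,4,0,5,6,3](1)
Move 2: P2 pit3 -> P1=[7,5,5,4,5,2](0) P2=[3,4,0,0,7,4](2)
Move 3: P1 pit4 -> P1=[7,5,5,4,0,3](1) P2=[4,5,1,0,7,4](2)
Move 4: P2 pit2 -> P1=[7,5,0,4,0,3](1) P2=[4,5,0,0,7,4](8)
Move 5: P2 pit1 -> P1=[7,5,0,4,0,3](1) P2=[4,0,1,1,8,5](9)
Move 6: P1 pit5 -> P1=[7,5,0,4,0,0](2) P2=[5,1,1,1,8,5](9)
Move 7: P1 pit3 -> P1=[7,5,0,0,1,1](3) P2=[6,1,1,1,8,5](9)
Move 8: P2 pit0 -> P1=[7,5,0,0,1,1](3) P2=[0,2,2,2,9,6](10)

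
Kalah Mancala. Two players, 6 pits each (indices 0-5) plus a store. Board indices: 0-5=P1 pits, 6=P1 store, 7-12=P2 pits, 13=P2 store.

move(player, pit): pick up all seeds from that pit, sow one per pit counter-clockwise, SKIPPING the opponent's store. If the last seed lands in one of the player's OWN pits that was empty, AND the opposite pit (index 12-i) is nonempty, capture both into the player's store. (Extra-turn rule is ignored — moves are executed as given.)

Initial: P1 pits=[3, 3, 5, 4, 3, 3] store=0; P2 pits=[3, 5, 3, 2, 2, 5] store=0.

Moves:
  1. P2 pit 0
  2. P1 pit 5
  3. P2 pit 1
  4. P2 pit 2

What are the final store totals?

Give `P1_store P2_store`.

Move 1: P2 pit0 -> P1=[3,3,5,4,3,3](0) P2=[0,6,4,3,2,5](0)
Move 2: P1 pit5 -> P1=[3,3,5,4,3,0](1) P2=[1,7,4,3,2,5](0)
Move 3: P2 pit1 -> P1=[4,4,5,4,3,0](1) P2=[1,0,5,4,3,6](1)
Move 4: P2 pit2 -> P1=[5,4,5,4,3,0](1) P2=[1,0,0,5,4,7](2)

Answer: 1 2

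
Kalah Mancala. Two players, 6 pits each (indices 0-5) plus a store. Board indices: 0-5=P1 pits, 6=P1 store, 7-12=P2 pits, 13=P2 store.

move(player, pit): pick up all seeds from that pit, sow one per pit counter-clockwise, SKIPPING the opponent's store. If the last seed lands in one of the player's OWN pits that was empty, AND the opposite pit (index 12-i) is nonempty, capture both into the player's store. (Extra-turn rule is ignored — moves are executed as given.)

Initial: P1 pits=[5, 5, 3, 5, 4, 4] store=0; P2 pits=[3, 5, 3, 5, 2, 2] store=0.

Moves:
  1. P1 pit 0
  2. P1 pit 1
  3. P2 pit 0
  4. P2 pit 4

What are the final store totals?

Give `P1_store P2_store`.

Answer: 1 1

Derivation:
Move 1: P1 pit0 -> P1=[0,6,4,6,5,5](0) P2=[3,5,3,5,2,2](0)
Move 2: P1 pit1 -> P1=[0,0,5,7,6,6](1) P2=[4,5,3,5,2,2](0)
Move 3: P2 pit0 -> P1=[0,0,5,7,6,6](1) P2=[0,6,4,6,3,2](0)
Move 4: P2 pit4 -> P1=[1,0,5,7,6,6](1) P2=[0,6,4,6,0,3](1)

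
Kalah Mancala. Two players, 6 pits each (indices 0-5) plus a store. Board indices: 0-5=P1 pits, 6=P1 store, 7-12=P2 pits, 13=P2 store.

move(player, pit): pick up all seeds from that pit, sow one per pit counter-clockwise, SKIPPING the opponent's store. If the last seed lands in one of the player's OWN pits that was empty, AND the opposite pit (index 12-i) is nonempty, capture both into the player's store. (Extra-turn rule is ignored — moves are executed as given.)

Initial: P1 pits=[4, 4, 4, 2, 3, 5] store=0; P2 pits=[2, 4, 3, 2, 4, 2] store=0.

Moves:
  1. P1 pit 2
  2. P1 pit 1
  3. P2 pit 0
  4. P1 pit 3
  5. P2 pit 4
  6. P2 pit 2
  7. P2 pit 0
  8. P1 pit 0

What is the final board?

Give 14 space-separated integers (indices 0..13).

Answer: 0 2 2 1 7 9 2 0 6 0 3 1 4 2

Derivation:
Move 1: P1 pit2 -> P1=[4,4,0,3,4,6](1) P2=[2,4,3,2,4,2](0)
Move 2: P1 pit1 -> P1=[4,0,1,4,5,7](1) P2=[2,4,3,2,4,2](0)
Move 3: P2 pit0 -> P1=[4,0,1,4,5,7](1) P2=[0,5,4,2,4,2](0)
Move 4: P1 pit3 -> P1=[4,0,1,0,6,8](2) P2=[1,5,4,2,4,2](0)
Move 5: P2 pit4 -> P1=[5,1,1,0,6,8](2) P2=[1,5,4,2,0,3](1)
Move 6: P2 pit2 -> P1=[5,1,1,0,6,8](2) P2=[1,5,0,3,1,4](2)
Move 7: P2 pit0 -> P1=[5,1,1,0,6,8](2) P2=[0,6,0,3,1,4](2)
Move 8: P1 pit0 -> P1=[0,2,2,1,7,9](2) P2=[0,6,0,3,1,4](2)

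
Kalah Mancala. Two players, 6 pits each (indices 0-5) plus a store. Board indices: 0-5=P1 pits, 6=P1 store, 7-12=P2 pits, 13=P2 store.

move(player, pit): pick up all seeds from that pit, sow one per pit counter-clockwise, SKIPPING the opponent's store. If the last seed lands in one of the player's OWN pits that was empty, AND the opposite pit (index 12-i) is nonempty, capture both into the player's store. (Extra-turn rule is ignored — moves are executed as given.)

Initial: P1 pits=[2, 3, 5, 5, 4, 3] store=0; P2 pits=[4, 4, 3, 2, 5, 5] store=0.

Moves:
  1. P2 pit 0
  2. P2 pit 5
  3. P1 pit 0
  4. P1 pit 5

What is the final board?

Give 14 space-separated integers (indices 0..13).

Answer: 0 5 7 7 4 0 1 1 6 4 3 6 0 1

Derivation:
Move 1: P2 pit0 -> P1=[2,3,5,5,4,3](0) P2=[0,5,4,3,6,5](0)
Move 2: P2 pit5 -> P1=[3,4,6,6,4,3](0) P2=[0,5,4,3,6,0](1)
Move 3: P1 pit0 -> P1=[0,5,7,7,4,3](0) P2=[0,5,4,3,6,0](1)
Move 4: P1 pit5 -> P1=[0,5,7,7,4,0](1) P2=[1,6,4,3,6,0](1)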